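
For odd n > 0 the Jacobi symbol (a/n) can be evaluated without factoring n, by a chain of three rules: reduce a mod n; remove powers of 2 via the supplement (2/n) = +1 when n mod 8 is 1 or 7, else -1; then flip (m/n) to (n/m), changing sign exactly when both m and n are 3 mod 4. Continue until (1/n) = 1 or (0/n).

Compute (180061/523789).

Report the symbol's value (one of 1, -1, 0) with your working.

0

reciprocity: (180061/523789) = +1·(523789/180061) since 180061 mod 4 = 1, 523789 mod 4 = 1; sign now +1
(523789/180061) = (163667/180061)   [reduce mod 180061]
reciprocity: (163667/180061) = +1·(180061/163667) since 163667 mod 4 = 3, 180061 mod 4 = 1; sign now +1
(180061/163667) = (16394/163667)   [reduce mod 163667]
16394 = 2^1·8197; (2/163667) = -1 since 163667 mod 8 = 3, so (16394/163667) = (-1)^1·(8197/163667); sign now -1
reciprocity: (8197/163667) = +1·(163667/8197) since 8197 mod 4 = 1, 163667 mod 4 = 3; sign now -1
(163667/8197) = (7924/8197)   [reduce mod 8197]
7924 = 2^2·1981; (2/8197) = -1 since 8197 mod 8 = 5, so (7924/8197) = (-1)^2·(1981/8197); sign now -1
reciprocity: (1981/8197) = +1·(8197/1981) since 1981 mod 4 = 1, 8197 mod 4 = 1; sign now -1
(8197/1981) = (273/1981)   [reduce mod 1981]
reciprocity: (273/1981) = +1·(1981/273) since 273 mod 4 = 1, 1981 mod 4 = 1; sign now -1
(1981/273) = (70/273)   [reduce mod 273]
70 = 2^1·35; (2/273) = +1 since 273 mod 8 = 1, so (70/273) = (+1)^1·(35/273); sign now -1
reciprocity: (35/273) = +1·(273/35) since 35 mod 4 = 3, 273 mod 4 = 1; sign now -1
(273/35) = (28/35)   [reduce mod 35]
28 = 2^2·7; (2/35) = -1 since 35 mod 8 = 3, so (28/35) = (-1)^2·(7/35); sign now -1
reciprocity: (7/35) = -1·(35/7) since 7 mod 4 = 3, 35 mod 4 = 3; sign now +1
(35/7) = (0/7)   [reduce mod 7]
(0/7) = 0   [gcd(a, n) > 1]; final value = 0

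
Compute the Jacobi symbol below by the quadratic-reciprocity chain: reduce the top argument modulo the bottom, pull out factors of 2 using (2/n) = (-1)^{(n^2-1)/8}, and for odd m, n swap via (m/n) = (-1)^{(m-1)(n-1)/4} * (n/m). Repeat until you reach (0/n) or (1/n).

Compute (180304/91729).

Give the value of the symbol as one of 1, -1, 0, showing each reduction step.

-1

(180304/91729) = (88575/91729)   [reduce mod 91729]
reciprocity: (88575/91729) = +1·(91729/88575) since 88575 mod 4 = 3, 91729 mod 4 = 1; sign now +1
(91729/88575) = (3154/88575)   [reduce mod 88575]
3154 = 2^1·1577; (2/88575) = +1 since 88575 mod 8 = 7, so (3154/88575) = (+1)^1·(1577/88575); sign now +1
reciprocity: (1577/88575) = +1·(88575/1577) since 1577 mod 4 = 1, 88575 mod 4 = 3; sign now +1
(88575/1577) = (263/1577)   [reduce mod 1577]
reciprocity: (263/1577) = +1·(1577/263) since 263 mod 4 = 3, 1577 mod 4 = 1; sign now +1
(1577/263) = (262/263)   [reduce mod 263]
262 = 2^1·131; (2/263) = +1 since 263 mod 8 = 7, so (262/263) = (+1)^1·(131/263); sign now +1
reciprocity: (131/263) = -1·(263/131) since 131 mod 4 = 3, 263 mod 4 = 3; sign now -1
(263/131) = (1/131)   [reduce mod 131]
(1/131) = 1; final value = sign = -1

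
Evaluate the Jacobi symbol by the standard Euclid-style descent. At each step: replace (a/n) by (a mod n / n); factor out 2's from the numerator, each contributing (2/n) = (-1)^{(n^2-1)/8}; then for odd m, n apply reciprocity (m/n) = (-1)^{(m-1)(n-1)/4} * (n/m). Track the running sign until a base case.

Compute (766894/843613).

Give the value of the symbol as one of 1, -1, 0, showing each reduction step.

1

factor out 2^1: 766894 = 2^1·383447; with 843613 mod 8 = 5, (2/843613) = -1; sign now -1; continue with (383447/843613)
flip (383447/843613) -> (843613/383447): both odd, 383447 mod 4 = 3, 843613 mod 4 = 1, so the flip contributes +1; sign now -1
(843613/383447): 843613 mod 383447 = 76719, so (843613/383447) = (76719/383447)
flip (76719/383447) -> (383447/76719): both odd, 76719 mod 4 = 3, 383447 mod 4 = 3, so the flip contributes -1; sign now +1
(383447/76719): 383447 mod 76719 = 76571, so (383447/76719) = (76571/76719)
flip (76571/76719) -> (76719/76571): both odd, 76571 mod 4 = 3, 76719 mod 4 = 3, so the flip contributes -1; sign now -1
(76719/76571): 76719 mod 76571 = 148, so (76719/76571) = (148/76571)
factor out 2^2: 148 = 2^2·37; with 76571 mod 8 = 3, (2/76571) = -1; sign now -1; continue with (37/76571)
flip (37/76571) -> (76571/37): both odd, 37 mod 4 = 1, 76571 mod 4 = 3, so the flip contributes +1; sign now -1
(76571/37): 76571 mod 37 = 18, so (76571/37) = (18/37)
factor out 2^1: 18 = 2^1·9; with 37 mod 8 = 5, (2/37) = -1; sign now +1; continue with (9/37)
flip (9/37) -> (37/9): both odd, 9 mod 4 = 1, 37 mod 4 = 1, so the flip contributes +1; sign now +1
(37/9): 37 mod 9 = 1, so (37/9) = (1/9)
reached (1/9) = 1, so the symbol is +1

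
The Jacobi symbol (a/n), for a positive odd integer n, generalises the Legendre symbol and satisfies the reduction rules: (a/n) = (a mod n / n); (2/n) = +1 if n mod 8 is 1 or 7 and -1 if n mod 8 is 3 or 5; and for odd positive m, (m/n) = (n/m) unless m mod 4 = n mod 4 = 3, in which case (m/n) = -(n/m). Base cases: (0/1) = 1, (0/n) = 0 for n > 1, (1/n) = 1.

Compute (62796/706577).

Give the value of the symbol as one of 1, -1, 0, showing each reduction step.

-1

factor out 2^2: 62796 = 2^2·15699; with 706577 mod 8 = 1, (2/706577) = +1; sign now +1; continue with (15699/706577)
flip (15699/706577) -> (706577/15699): both odd, 15699 mod 4 = 3, 706577 mod 4 = 1, so the flip contributes +1; sign now +1
(706577/15699): 706577 mod 15699 = 122, so (706577/15699) = (122/15699)
factor out 2^1: 122 = 2^1·61; with 15699 mod 8 = 3, (2/15699) = -1; sign now -1; continue with (61/15699)
flip (61/15699) -> (15699/61): both odd, 61 mod 4 = 1, 15699 mod 4 = 3, so the flip contributes +1; sign now -1
(15699/61): 15699 mod 61 = 22, so (15699/61) = (22/61)
factor out 2^1: 22 = 2^1·11; with 61 mod 8 = 5, (2/61) = -1; sign now +1; continue with (11/61)
flip (11/61) -> (61/11): both odd, 11 mod 4 = 3, 61 mod 4 = 1, so the flip contributes +1; sign now +1
(61/11): 61 mod 11 = 6, so (61/11) = (6/11)
factor out 2^1: 6 = 2^1·3; with 11 mod 8 = 3, (2/11) = -1; sign now -1; continue with (3/11)
flip (3/11) -> (11/3): both odd, 3 mod 4 = 3, 11 mod 4 = 3, so the flip contributes -1; sign now +1
(11/3): 11 mod 3 = 2, so (11/3) = (2/3)
factor out 2^1: 2 = 2^1·1; with 3 mod 8 = 3, (2/3) = -1; sign now -1; continue with (1/3)
reached (1/3) = 1, so the symbol is -1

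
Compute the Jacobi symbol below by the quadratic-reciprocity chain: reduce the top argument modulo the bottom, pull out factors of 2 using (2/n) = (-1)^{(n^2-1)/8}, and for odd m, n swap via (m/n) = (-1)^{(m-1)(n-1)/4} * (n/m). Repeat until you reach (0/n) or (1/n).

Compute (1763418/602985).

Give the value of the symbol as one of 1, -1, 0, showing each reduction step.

(1763418/602985) = (557448/602985)   [reduce mod 602985]
557448 = 2^3·69681; (2/602985) = +1 since 602985 mod 8 = 1, so (557448/602985) = (+1)^3·(69681/602985); sign now +1
reciprocity: (69681/602985) = +1·(602985/69681) since 69681 mod 4 = 1, 602985 mod 4 = 1; sign now +1
(602985/69681) = (45537/69681)   [reduce mod 69681]
reciprocity: (45537/69681) = +1·(69681/45537) since 45537 mod 4 = 1, 69681 mod 4 = 1; sign now +1
(69681/45537) = (24144/45537)   [reduce mod 45537]
24144 = 2^4·1509; (2/45537) = +1 since 45537 mod 8 = 1, so (24144/45537) = (+1)^4·(1509/45537); sign now +1
reciprocity: (1509/45537) = +1·(45537/1509) since 1509 mod 4 = 1, 45537 mod 4 = 1; sign now +1
(45537/1509) = (267/1509)   [reduce mod 1509]
reciprocity: (267/1509) = +1·(1509/267) since 267 mod 4 = 3, 1509 mod 4 = 1; sign now +1
(1509/267) = (174/267)   [reduce mod 267]
174 = 2^1·87; (2/267) = -1 since 267 mod 8 = 3, so (174/267) = (-1)^1·(87/267); sign now -1
reciprocity: (87/267) = -1·(267/87) since 87 mod 4 = 3, 267 mod 4 = 3; sign now +1
(267/87) = (6/87)   [reduce mod 87]
6 = 2^1·3; (2/87) = +1 since 87 mod 8 = 7, so (6/87) = (+1)^1·(3/87); sign now +1
reciprocity: (3/87) = -1·(87/3) since 3 mod 4 = 3, 87 mod 4 = 3; sign now -1
(87/3) = (0/3)   [reduce mod 3]
(0/3) = 0   [gcd(a, n) > 1]; final value = 0

0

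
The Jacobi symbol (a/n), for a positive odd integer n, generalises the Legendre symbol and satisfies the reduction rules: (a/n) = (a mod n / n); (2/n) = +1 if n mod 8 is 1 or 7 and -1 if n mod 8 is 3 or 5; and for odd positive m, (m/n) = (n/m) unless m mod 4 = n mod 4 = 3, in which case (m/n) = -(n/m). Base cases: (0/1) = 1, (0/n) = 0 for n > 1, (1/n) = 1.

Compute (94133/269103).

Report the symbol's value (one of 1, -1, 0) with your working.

-1

flip (94133/269103) -> (269103/94133): both odd, 94133 mod 4 = 1, 269103 mod 4 = 3, so the flip contributes +1; sign now +1
(269103/94133): 269103 mod 94133 = 80837, so (269103/94133) = (80837/94133)
flip (80837/94133) -> (94133/80837): both odd, 80837 mod 4 = 1, 94133 mod 4 = 1, so the flip contributes +1; sign now +1
(94133/80837): 94133 mod 80837 = 13296, so (94133/80837) = (13296/80837)
factor out 2^4: 13296 = 2^4·831; with 80837 mod 8 = 5, (2/80837) = -1; sign now +1; continue with (831/80837)
flip (831/80837) -> (80837/831): both odd, 831 mod 4 = 3, 80837 mod 4 = 1, so the flip contributes +1; sign now +1
(80837/831): 80837 mod 831 = 230, so (80837/831) = (230/831)
factor out 2^1: 230 = 2^1·115; with 831 mod 8 = 7, (2/831) = +1; sign now +1; continue with (115/831)
flip (115/831) -> (831/115): both odd, 115 mod 4 = 3, 831 mod 4 = 3, so the flip contributes -1; sign now -1
(831/115): 831 mod 115 = 26, so (831/115) = (26/115)
factor out 2^1: 26 = 2^1·13; with 115 mod 8 = 3, (2/115) = -1; sign now +1; continue with (13/115)
flip (13/115) -> (115/13): both odd, 13 mod 4 = 1, 115 mod 4 = 3, so the flip contributes +1; sign now +1
(115/13): 115 mod 13 = 11, so (115/13) = (11/13)
flip (11/13) -> (13/11): both odd, 11 mod 4 = 3, 13 mod 4 = 1, so the flip contributes +1; sign now +1
(13/11): 13 mod 11 = 2, so (13/11) = (2/11)
factor out 2^1: 2 = 2^1·1; with 11 mod 8 = 3, (2/11) = -1; sign now -1; continue with (1/11)
reached (1/11) = 1, so the symbol is -1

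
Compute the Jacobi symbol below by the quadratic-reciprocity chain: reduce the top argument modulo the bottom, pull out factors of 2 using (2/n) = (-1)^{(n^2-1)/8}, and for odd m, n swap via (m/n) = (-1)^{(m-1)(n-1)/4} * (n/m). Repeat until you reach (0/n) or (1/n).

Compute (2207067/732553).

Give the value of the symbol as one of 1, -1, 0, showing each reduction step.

1

(2207067/732553): 2207067 mod 732553 = 9408, so (2207067/732553) = (9408/732553)
factor out 2^6: 9408 = 2^6·147; with 732553 mod 8 = 1, (2/732553) = +1; sign now +1; continue with (147/732553)
flip (147/732553) -> (732553/147): both odd, 147 mod 4 = 3, 732553 mod 4 = 1, so the flip contributes +1; sign now +1
(732553/147): 732553 mod 147 = 52, so (732553/147) = (52/147)
factor out 2^2: 52 = 2^2·13; with 147 mod 8 = 3, (2/147) = -1; sign now +1; continue with (13/147)
flip (13/147) -> (147/13): both odd, 13 mod 4 = 1, 147 mod 4 = 3, so the flip contributes +1; sign now +1
(147/13): 147 mod 13 = 4, so (147/13) = (4/13)
factor out 2^2: 4 = 2^2·1; with 13 mod 8 = 5, (2/13) = -1; sign now +1; continue with (1/13)
reached (1/13) = 1, so the symbol is +1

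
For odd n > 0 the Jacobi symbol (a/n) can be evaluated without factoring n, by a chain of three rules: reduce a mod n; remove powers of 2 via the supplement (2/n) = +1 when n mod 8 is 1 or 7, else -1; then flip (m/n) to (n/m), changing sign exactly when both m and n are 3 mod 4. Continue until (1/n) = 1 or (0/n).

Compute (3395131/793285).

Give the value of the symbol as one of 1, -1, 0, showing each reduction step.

-1

(3395131/793285): 3395131 mod 793285 = 221991, so (3395131/793285) = (221991/793285)
flip (221991/793285) -> (793285/221991): both odd, 221991 mod 4 = 3, 793285 mod 4 = 1, so the flip contributes +1; sign now +1
(793285/221991): 793285 mod 221991 = 127312, so (793285/221991) = (127312/221991)
factor out 2^4: 127312 = 2^4·7957; with 221991 mod 8 = 7, (2/221991) = +1; sign now +1; continue with (7957/221991)
flip (7957/221991) -> (221991/7957): both odd, 7957 mod 4 = 1, 221991 mod 4 = 3, so the flip contributes +1; sign now +1
(221991/7957): 221991 mod 7957 = 7152, so (221991/7957) = (7152/7957)
factor out 2^4: 7152 = 2^4·447; with 7957 mod 8 = 5, (2/7957) = -1; sign now +1; continue with (447/7957)
flip (447/7957) -> (7957/447): both odd, 447 mod 4 = 3, 7957 mod 4 = 1, so the flip contributes +1; sign now +1
(7957/447): 7957 mod 447 = 358, so (7957/447) = (358/447)
factor out 2^1: 358 = 2^1·179; with 447 mod 8 = 7, (2/447) = +1; sign now +1; continue with (179/447)
flip (179/447) -> (447/179): both odd, 179 mod 4 = 3, 447 mod 4 = 3, so the flip contributes -1; sign now -1
(447/179): 447 mod 179 = 89, so (447/179) = (89/179)
flip (89/179) -> (179/89): both odd, 89 mod 4 = 1, 179 mod 4 = 3, so the flip contributes +1; sign now -1
(179/89): 179 mod 89 = 1, so (179/89) = (1/89)
reached (1/89) = 1, so the symbol is -1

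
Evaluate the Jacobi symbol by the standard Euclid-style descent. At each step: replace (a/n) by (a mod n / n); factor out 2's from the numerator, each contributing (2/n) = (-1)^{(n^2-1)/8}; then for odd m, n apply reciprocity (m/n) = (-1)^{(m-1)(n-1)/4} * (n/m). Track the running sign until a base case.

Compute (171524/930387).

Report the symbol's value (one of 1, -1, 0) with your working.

factor out 2^2: 171524 = 2^2·42881; with 930387 mod 8 = 3, (2/930387) = -1; sign now +1; continue with (42881/930387)
flip (42881/930387) -> (930387/42881): both odd, 42881 mod 4 = 1, 930387 mod 4 = 3, so the flip contributes +1; sign now +1
(930387/42881): 930387 mod 42881 = 29886, so (930387/42881) = (29886/42881)
factor out 2^1: 29886 = 2^1·14943; with 42881 mod 8 = 1, (2/42881) = +1; sign now +1; continue with (14943/42881)
flip (14943/42881) -> (42881/14943): both odd, 14943 mod 4 = 3, 42881 mod 4 = 1, so the flip contributes +1; sign now +1
(42881/14943): 42881 mod 14943 = 12995, so (42881/14943) = (12995/14943)
flip (12995/14943) -> (14943/12995): both odd, 12995 mod 4 = 3, 14943 mod 4 = 3, so the flip contributes -1; sign now -1
(14943/12995): 14943 mod 12995 = 1948, so (14943/12995) = (1948/12995)
factor out 2^2: 1948 = 2^2·487; with 12995 mod 8 = 3, (2/12995) = -1; sign now -1; continue with (487/12995)
flip (487/12995) -> (12995/487): both odd, 487 mod 4 = 3, 12995 mod 4 = 3, so the flip contributes -1; sign now +1
(12995/487): 12995 mod 487 = 333, so (12995/487) = (333/487)
flip (333/487) -> (487/333): both odd, 333 mod 4 = 1, 487 mod 4 = 3, so the flip contributes +1; sign now +1
(487/333): 487 mod 333 = 154, so (487/333) = (154/333)
factor out 2^1: 154 = 2^1·77; with 333 mod 8 = 5, (2/333) = -1; sign now -1; continue with (77/333)
flip (77/333) -> (333/77): both odd, 77 mod 4 = 1, 333 mod 4 = 1, so the flip contributes +1; sign now -1
(333/77): 333 mod 77 = 25, so (333/77) = (25/77)
flip (25/77) -> (77/25): both odd, 25 mod 4 = 1, 77 mod 4 = 1, so the flip contributes +1; sign now -1
(77/25): 77 mod 25 = 2, so (77/25) = (2/25)
factor out 2^1: 2 = 2^1·1; with 25 mod 8 = 1, (2/25) = +1; sign now -1; continue with (1/25)
reached (1/25) = 1, so the symbol is -1

-1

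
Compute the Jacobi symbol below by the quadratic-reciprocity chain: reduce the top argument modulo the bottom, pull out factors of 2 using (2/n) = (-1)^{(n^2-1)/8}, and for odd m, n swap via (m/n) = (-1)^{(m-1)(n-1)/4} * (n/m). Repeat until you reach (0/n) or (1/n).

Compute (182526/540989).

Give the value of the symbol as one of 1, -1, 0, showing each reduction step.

factor out 2^1: 182526 = 2^1·91263; with 540989 mod 8 = 5, (2/540989) = -1; sign now -1; continue with (91263/540989)
flip (91263/540989) -> (540989/91263): both odd, 91263 mod 4 = 3, 540989 mod 4 = 1, so the flip contributes +1; sign now -1
(540989/91263): 540989 mod 91263 = 84674, so (540989/91263) = (84674/91263)
factor out 2^1: 84674 = 2^1·42337; with 91263 mod 8 = 7, (2/91263) = +1; sign now -1; continue with (42337/91263)
flip (42337/91263) -> (91263/42337): both odd, 42337 mod 4 = 1, 91263 mod 4 = 3, so the flip contributes +1; sign now -1
(91263/42337): 91263 mod 42337 = 6589, so (91263/42337) = (6589/42337)
flip (6589/42337) -> (42337/6589): both odd, 6589 mod 4 = 1, 42337 mod 4 = 1, so the flip contributes +1; sign now -1
(42337/6589): 42337 mod 6589 = 2803, so (42337/6589) = (2803/6589)
flip (2803/6589) -> (6589/2803): both odd, 2803 mod 4 = 3, 6589 mod 4 = 1, so the flip contributes +1; sign now -1
(6589/2803): 6589 mod 2803 = 983, so (6589/2803) = (983/2803)
flip (983/2803) -> (2803/983): both odd, 983 mod 4 = 3, 2803 mod 4 = 3, so the flip contributes -1; sign now +1
(2803/983): 2803 mod 983 = 837, so (2803/983) = (837/983)
flip (837/983) -> (983/837): both odd, 837 mod 4 = 1, 983 mod 4 = 3, so the flip contributes +1; sign now +1
(983/837): 983 mod 837 = 146, so (983/837) = (146/837)
factor out 2^1: 146 = 2^1·73; with 837 mod 8 = 5, (2/837) = -1; sign now -1; continue with (73/837)
flip (73/837) -> (837/73): both odd, 73 mod 4 = 1, 837 mod 4 = 1, so the flip contributes +1; sign now -1
(837/73): 837 mod 73 = 34, so (837/73) = (34/73)
factor out 2^1: 34 = 2^1·17; with 73 mod 8 = 1, (2/73) = +1; sign now -1; continue with (17/73)
flip (17/73) -> (73/17): both odd, 17 mod 4 = 1, 73 mod 4 = 1, so the flip contributes +1; sign now -1
(73/17): 73 mod 17 = 5, so (73/17) = (5/17)
flip (5/17) -> (17/5): both odd, 5 mod 4 = 1, 17 mod 4 = 1, so the flip contributes +1; sign now -1
(17/5): 17 mod 5 = 2, so (17/5) = (2/5)
factor out 2^1: 2 = 2^1·1; with 5 mod 8 = 5, (2/5) = -1; sign now +1; continue with (1/5)
reached (1/5) = 1, so the symbol is +1

1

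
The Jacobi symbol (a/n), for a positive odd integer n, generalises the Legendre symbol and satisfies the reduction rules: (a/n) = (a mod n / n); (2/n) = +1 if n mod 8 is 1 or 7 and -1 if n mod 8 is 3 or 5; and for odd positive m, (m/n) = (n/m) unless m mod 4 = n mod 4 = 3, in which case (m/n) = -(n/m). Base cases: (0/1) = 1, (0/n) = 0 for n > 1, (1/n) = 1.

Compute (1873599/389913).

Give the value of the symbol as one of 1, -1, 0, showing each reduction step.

(1873599/389913): 1873599 mod 389913 = 313947, so (1873599/389913) = (313947/389913)
flip (313947/389913) -> (389913/313947): both odd, 313947 mod 4 = 3, 389913 mod 4 = 1, so the flip contributes +1; sign now +1
(389913/313947): 389913 mod 313947 = 75966, so (389913/313947) = (75966/313947)
factor out 2^1: 75966 = 2^1·37983; with 313947 mod 8 = 3, (2/313947) = -1; sign now -1; continue with (37983/313947)
flip (37983/313947) -> (313947/37983): both odd, 37983 mod 4 = 3, 313947 mod 4 = 3, so the flip contributes -1; sign now +1
(313947/37983): 313947 mod 37983 = 10083, so (313947/37983) = (10083/37983)
flip (10083/37983) -> (37983/10083): both odd, 10083 mod 4 = 3, 37983 mod 4 = 3, so the flip contributes -1; sign now -1
(37983/10083): 37983 mod 10083 = 7734, so (37983/10083) = (7734/10083)
factor out 2^1: 7734 = 2^1·3867; with 10083 mod 8 = 3, (2/10083) = -1; sign now +1; continue with (3867/10083)
flip (3867/10083) -> (10083/3867): both odd, 3867 mod 4 = 3, 10083 mod 4 = 3, so the flip contributes -1; sign now -1
(10083/3867): 10083 mod 3867 = 2349, so (10083/3867) = (2349/3867)
flip (2349/3867) -> (3867/2349): both odd, 2349 mod 4 = 1, 3867 mod 4 = 3, so the flip contributes +1; sign now -1
(3867/2349): 3867 mod 2349 = 1518, so (3867/2349) = (1518/2349)
factor out 2^1: 1518 = 2^1·759; with 2349 mod 8 = 5, (2/2349) = -1; sign now +1; continue with (759/2349)
flip (759/2349) -> (2349/759): both odd, 759 mod 4 = 3, 2349 mod 4 = 1, so the flip contributes +1; sign now +1
(2349/759): 2349 mod 759 = 72, so (2349/759) = (72/759)
factor out 2^3: 72 = 2^3·9; with 759 mod 8 = 7, (2/759) = +1; sign now +1; continue with (9/759)
flip (9/759) -> (759/9): both odd, 9 mod 4 = 1, 759 mod 4 = 3, so the flip contributes +1; sign now +1
(759/9): 759 mod 9 = 3, so (759/9) = (3/9)
flip (3/9) -> (9/3): both odd, 3 mod 4 = 3, 9 mod 4 = 1, so the flip contributes +1; sign now +1
(9/3): 9 mod 3 = 0, so (9/3) = (0/3)
reached (0/3); gcd(a, n) > 1, so (0/3) = 0 and the symbol is 0

0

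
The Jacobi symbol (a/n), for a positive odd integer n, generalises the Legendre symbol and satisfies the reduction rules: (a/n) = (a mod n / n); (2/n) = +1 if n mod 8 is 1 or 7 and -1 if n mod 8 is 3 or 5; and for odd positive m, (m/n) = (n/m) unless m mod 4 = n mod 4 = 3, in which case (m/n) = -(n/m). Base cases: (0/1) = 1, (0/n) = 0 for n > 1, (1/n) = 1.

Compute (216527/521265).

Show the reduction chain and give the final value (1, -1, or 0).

flip (216527/521265) -> (521265/216527): both odd, 216527 mod 4 = 3, 521265 mod 4 = 1, so the flip contributes +1; sign now +1
(521265/216527): 521265 mod 216527 = 88211, so (521265/216527) = (88211/216527)
flip (88211/216527) -> (216527/88211): both odd, 88211 mod 4 = 3, 216527 mod 4 = 3, so the flip contributes -1; sign now -1
(216527/88211): 216527 mod 88211 = 40105, so (216527/88211) = (40105/88211)
flip (40105/88211) -> (88211/40105): both odd, 40105 mod 4 = 1, 88211 mod 4 = 3, so the flip contributes +1; sign now -1
(88211/40105): 88211 mod 40105 = 8001, so (88211/40105) = (8001/40105)
flip (8001/40105) -> (40105/8001): both odd, 8001 mod 4 = 1, 40105 mod 4 = 1, so the flip contributes +1; sign now -1
(40105/8001): 40105 mod 8001 = 100, so (40105/8001) = (100/8001)
factor out 2^2: 100 = 2^2·25; with 8001 mod 8 = 1, (2/8001) = +1; sign now -1; continue with (25/8001)
flip (25/8001) -> (8001/25): both odd, 25 mod 4 = 1, 8001 mod 4 = 1, so the flip contributes +1; sign now -1
(8001/25): 8001 mod 25 = 1, so (8001/25) = (1/25)
reached (1/25) = 1, so the symbol is -1

-1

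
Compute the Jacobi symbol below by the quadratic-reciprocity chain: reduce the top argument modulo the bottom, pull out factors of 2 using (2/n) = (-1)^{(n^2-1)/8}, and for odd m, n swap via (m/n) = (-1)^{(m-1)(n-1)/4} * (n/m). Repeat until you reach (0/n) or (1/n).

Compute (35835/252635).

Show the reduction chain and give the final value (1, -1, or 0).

0

flip (35835/252635) -> (252635/35835): both odd, 35835 mod 4 = 3, 252635 mod 4 = 3, so the flip contributes -1; sign now -1
(252635/35835): 252635 mod 35835 = 1790, so (252635/35835) = (1790/35835)
factor out 2^1: 1790 = 2^1·895; with 35835 mod 8 = 3, (2/35835) = -1; sign now +1; continue with (895/35835)
flip (895/35835) -> (35835/895): both odd, 895 mod 4 = 3, 35835 mod 4 = 3, so the flip contributes -1; sign now -1
(35835/895): 35835 mod 895 = 35, so (35835/895) = (35/895)
flip (35/895) -> (895/35): both odd, 35 mod 4 = 3, 895 mod 4 = 3, so the flip contributes -1; sign now +1
(895/35): 895 mod 35 = 20, so (895/35) = (20/35)
factor out 2^2: 20 = 2^2·5; with 35 mod 8 = 3, (2/35) = -1; sign now +1; continue with (5/35)
flip (5/35) -> (35/5): both odd, 5 mod 4 = 1, 35 mod 4 = 3, so the flip contributes +1; sign now +1
(35/5): 35 mod 5 = 0, so (35/5) = (0/5)
reached (0/5); gcd(a, n) > 1, so (0/5) = 0 and the symbol is 0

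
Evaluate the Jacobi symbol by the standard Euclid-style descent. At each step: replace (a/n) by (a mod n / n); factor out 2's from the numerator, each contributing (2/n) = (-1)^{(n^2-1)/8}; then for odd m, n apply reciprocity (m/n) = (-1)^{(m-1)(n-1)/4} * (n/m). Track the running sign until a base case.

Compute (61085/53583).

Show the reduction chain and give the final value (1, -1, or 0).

(61085/53583) = (7502/53583)   [reduce mod 53583]
7502 = 2^1·3751; (2/53583) = +1 since 53583 mod 8 = 7, so (7502/53583) = (+1)^1·(3751/53583); sign now +1
reciprocity: (3751/53583) = -1·(53583/3751) since 3751 mod 4 = 3, 53583 mod 4 = 3; sign now -1
(53583/3751) = (1069/3751)   [reduce mod 3751]
reciprocity: (1069/3751) = +1·(3751/1069) since 1069 mod 4 = 1, 3751 mod 4 = 3; sign now -1
(3751/1069) = (544/1069)   [reduce mod 1069]
544 = 2^5·17; (2/1069) = -1 since 1069 mod 8 = 5, so (544/1069) = (-1)^5·(17/1069); sign now +1
reciprocity: (17/1069) = +1·(1069/17) since 17 mod 4 = 1, 1069 mod 4 = 1; sign now +1
(1069/17) = (15/17)   [reduce mod 17]
reciprocity: (15/17) = +1·(17/15) since 15 mod 4 = 3, 17 mod 4 = 1; sign now +1
(17/15) = (2/15)   [reduce mod 15]
2 = 2^1·1; (2/15) = +1 since 15 mod 8 = 7, so (2/15) = (+1)^1·(1/15); sign now +1
(1/15) = 1; final value = sign = +1

1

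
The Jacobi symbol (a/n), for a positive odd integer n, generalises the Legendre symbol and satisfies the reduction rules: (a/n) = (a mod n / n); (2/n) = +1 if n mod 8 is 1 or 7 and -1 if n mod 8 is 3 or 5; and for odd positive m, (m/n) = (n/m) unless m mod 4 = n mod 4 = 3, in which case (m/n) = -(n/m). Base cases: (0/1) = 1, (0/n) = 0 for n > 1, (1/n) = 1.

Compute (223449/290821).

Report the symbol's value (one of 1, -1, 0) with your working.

1

flip (223449/290821) -> (290821/223449): both odd, 223449 mod 4 = 1, 290821 mod 4 = 1, so the flip contributes +1; sign now +1
(290821/223449): 290821 mod 223449 = 67372, so (290821/223449) = (67372/223449)
factor out 2^2: 67372 = 2^2·16843; with 223449 mod 8 = 1, (2/223449) = +1; sign now +1; continue with (16843/223449)
flip (16843/223449) -> (223449/16843): both odd, 16843 mod 4 = 3, 223449 mod 4 = 1, so the flip contributes +1; sign now +1
(223449/16843): 223449 mod 16843 = 4490, so (223449/16843) = (4490/16843)
factor out 2^1: 4490 = 2^1·2245; with 16843 mod 8 = 3, (2/16843) = -1; sign now -1; continue with (2245/16843)
flip (2245/16843) -> (16843/2245): both odd, 2245 mod 4 = 1, 16843 mod 4 = 3, so the flip contributes +1; sign now -1
(16843/2245): 16843 mod 2245 = 1128, so (16843/2245) = (1128/2245)
factor out 2^3: 1128 = 2^3·141; with 2245 mod 8 = 5, (2/2245) = -1; sign now +1; continue with (141/2245)
flip (141/2245) -> (2245/141): both odd, 141 mod 4 = 1, 2245 mod 4 = 1, so the flip contributes +1; sign now +1
(2245/141): 2245 mod 141 = 130, so (2245/141) = (130/141)
factor out 2^1: 130 = 2^1·65; with 141 mod 8 = 5, (2/141) = -1; sign now -1; continue with (65/141)
flip (65/141) -> (141/65): both odd, 65 mod 4 = 1, 141 mod 4 = 1, so the flip contributes +1; sign now -1
(141/65): 141 mod 65 = 11, so (141/65) = (11/65)
flip (11/65) -> (65/11): both odd, 11 mod 4 = 3, 65 mod 4 = 1, so the flip contributes +1; sign now -1
(65/11): 65 mod 11 = 10, so (65/11) = (10/11)
factor out 2^1: 10 = 2^1·5; with 11 mod 8 = 3, (2/11) = -1; sign now +1; continue with (5/11)
flip (5/11) -> (11/5): both odd, 5 mod 4 = 1, 11 mod 4 = 3, so the flip contributes +1; sign now +1
(11/5): 11 mod 5 = 1, so (11/5) = (1/5)
reached (1/5) = 1, so the symbol is +1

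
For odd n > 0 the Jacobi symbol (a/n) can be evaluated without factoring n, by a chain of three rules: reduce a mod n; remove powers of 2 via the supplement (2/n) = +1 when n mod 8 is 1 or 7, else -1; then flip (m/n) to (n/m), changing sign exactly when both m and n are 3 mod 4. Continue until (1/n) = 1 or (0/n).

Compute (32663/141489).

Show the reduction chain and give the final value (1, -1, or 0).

-1

flip (32663/141489) -> (141489/32663): both odd, 32663 mod 4 = 3, 141489 mod 4 = 1, so the flip contributes +1; sign now +1
(141489/32663): 141489 mod 32663 = 10837, so (141489/32663) = (10837/32663)
flip (10837/32663) -> (32663/10837): both odd, 10837 mod 4 = 1, 32663 mod 4 = 3, so the flip contributes +1; sign now +1
(32663/10837): 32663 mod 10837 = 152, so (32663/10837) = (152/10837)
factor out 2^3: 152 = 2^3·19; with 10837 mod 8 = 5, (2/10837) = -1; sign now -1; continue with (19/10837)
flip (19/10837) -> (10837/19): both odd, 19 mod 4 = 3, 10837 mod 4 = 1, so the flip contributes +1; sign now -1
(10837/19): 10837 mod 19 = 7, so (10837/19) = (7/19)
flip (7/19) -> (19/7): both odd, 7 mod 4 = 3, 19 mod 4 = 3, so the flip contributes -1; sign now +1
(19/7): 19 mod 7 = 5, so (19/7) = (5/7)
flip (5/7) -> (7/5): both odd, 5 mod 4 = 1, 7 mod 4 = 3, so the flip contributes +1; sign now +1
(7/5): 7 mod 5 = 2, so (7/5) = (2/5)
factor out 2^1: 2 = 2^1·1; with 5 mod 8 = 5, (2/5) = -1; sign now -1; continue with (1/5)
reached (1/5) = 1, so the symbol is -1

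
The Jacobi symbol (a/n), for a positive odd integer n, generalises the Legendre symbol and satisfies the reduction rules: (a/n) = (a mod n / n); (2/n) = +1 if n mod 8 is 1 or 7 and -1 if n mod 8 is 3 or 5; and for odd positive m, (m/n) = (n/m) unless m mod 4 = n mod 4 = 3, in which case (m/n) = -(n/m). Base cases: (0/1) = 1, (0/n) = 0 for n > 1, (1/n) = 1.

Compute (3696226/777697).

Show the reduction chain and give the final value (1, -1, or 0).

(3696226/777697): 3696226 mod 777697 = 585438, so (3696226/777697) = (585438/777697)
factor out 2^1: 585438 = 2^1·292719; with 777697 mod 8 = 1, (2/777697) = +1; sign now +1; continue with (292719/777697)
flip (292719/777697) -> (777697/292719): both odd, 292719 mod 4 = 3, 777697 mod 4 = 1, so the flip contributes +1; sign now +1
(777697/292719): 777697 mod 292719 = 192259, so (777697/292719) = (192259/292719)
flip (192259/292719) -> (292719/192259): both odd, 192259 mod 4 = 3, 292719 mod 4 = 3, so the flip contributes -1; sign now -1
(292719/192259): 292719 mod 192259 = 100460, so (292719/192259) = (100460/192259)
factor out 2^2: 100460 = 2^2·25115; with 192259 mod 8 = 3, (2/192259) = -1; sign now -1; continue with (25115/192259)
flip (25115/192259) -> (192259/25115): both odd, 25115 mod 4 = 3, 192259 mod 4 = 3, so the flip contributes -1; sign now +1
(192259/25115): 192259 mod 25115 = 16454, so (192259/25115) = (16454/25115)
factor out 2^1: 16454 = 2^1·8227; with 25115 mod 8 = 3, (2/25115) = -1; sign now -1; continue with (8227/25115)
flip (8227/25115) -> (25115/8227): both odd, 8227 mod 4 = 3, 25115 mod 4 = 3, so the flip contributes -1; sign now +1
(25115/8227): 25115 mod 8227 = 434, so (25115/8227) = (434/8227)
factor out 2^1: 434 = 2^1·217; with 8227 mod 8 = 3, (2/8227) = -1; sign now -1; continue with (217/8227)
flip (217/8227) -> (8227/217): both odd, 217 mod 4 = 1, 8227 mod 4 = 3, so the flip contributes +1; sign now -1
(8227/217): 8227 mod 217 = 198, so (8227/217) = (198/217)
factor out 2^1: 198 = 2^1·99; with 217 mod 8 = 1, (2/217) = +1; sign now -1; continue with (99/217)
flip (99/217) -> (217/99): both odd, 99 mod 4 = 3, 217 mod 4 = 1, so the flip contributes +1; sign now -1
(217/99): 217 mod 99 = 19, so (217/99) = (19/99)
flip (19/99) -> (99/19): both odd, 19 mod 4 = 3, 99 mod 4 = 3, so the flip contributes -1; sign now +1
(99/19): 99 mod 19 = 4, so (99/19) = (4/19)
factor out 2^2: 4 = 2^2·1; with 19 mod 8 = 3, (2/19) = -1; sign now +1; continue with (1/19)
reached (1/19) = 1, so the symbol is +1

1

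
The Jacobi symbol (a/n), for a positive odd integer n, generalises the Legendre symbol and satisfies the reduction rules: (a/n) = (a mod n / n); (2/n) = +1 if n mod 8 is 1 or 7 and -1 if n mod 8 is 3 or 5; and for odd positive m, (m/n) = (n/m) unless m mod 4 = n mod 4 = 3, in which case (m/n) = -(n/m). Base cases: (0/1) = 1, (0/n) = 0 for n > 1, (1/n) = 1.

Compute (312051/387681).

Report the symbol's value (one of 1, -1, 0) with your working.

0

flip (312051/387681) -> (387681/312051): both odd, 312051 mod 4 = 3, 387681 mod 4 = 1, so the flip contributes +1; sign now +1
(387681/312051): 387681 mod 312051 = 75630, so (387681/312051) = (75630/312051)
factor out 2^1: 75630 = 2^1·37815; with 312051 mod 8 = 3, (2/312051) = -1; sign now -1; continue with (37815/312051)
flip (37815/312051) -> (312051/37815): both odd, 37815 mod 4 = 3, 312051 mod 4 = 3, so the flip contributes -1; sign now +1
(312051/37815): 312051 mod 37815 = 9531, so (312051/37815) = (9531/37815)
flip (9531/37815) -> (37815/9531): both odd, 9531 mod 4 = 3, 37815 mod 4 = 3, so the flip contributes -1; sign now -1
(37815/9531): 37815 mod 9531 = 9222, so (37815/9531) = (9222/9531)
factor out 2^1: 9222 = 2^1·4611; with 9531 mod 8 = 3, (2/9531) = -1; sign now +1; continue with (4611/9531)
flip (4611/9531) -> (9531/4611): both odd, 4611 mod 4 = 3, 9531 mod 4 = 3, so the flip contributes -1; sign now -1
(9531/4611): 9531 mod 4611 = 309, so (9531/4611) = (309/4611)
flip (309/4611) -> (4611/309): both odd, 309 mod 4 = 1, 4611 mod 4 = 3, so the flip contributes +1; sign now -1
(4611/309): 4611 mod 309 = 285, so (4611/309) = (285/309)
flip (285/309) -> (309/285): both odd, 285 mod 4 = 1, 309 mod 4 = 1, so the flip contributes +1; sign now -1
(309/285): 309 mod 285 = 24, so (309/285) = (24/285)
factor out 2^3: 24 = 2^3·3; with 285 mod 8 = 5, (2/285) = -1; sign now +1; continue with (3/285)
flip (3/285) -> (285/3): both odd, 3 mod 4 = 3, 285 mod 4 = 1, so the flip contributes +1; sign now +1
(285/3): 285 mod 3 = 0, so (285/3) = (0/3)
reached (0/3); gcd(a, n) > 1, so (0/3) = 0 and the symbol is 0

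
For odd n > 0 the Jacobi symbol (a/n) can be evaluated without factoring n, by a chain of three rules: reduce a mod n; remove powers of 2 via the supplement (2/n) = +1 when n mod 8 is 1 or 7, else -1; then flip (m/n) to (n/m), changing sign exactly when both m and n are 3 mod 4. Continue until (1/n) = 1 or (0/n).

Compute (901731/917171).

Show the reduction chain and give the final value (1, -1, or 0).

1

flip (901731/917171) -> (917171/901731): both odd, 901731 mod 4 = 3, 917171 mod 4 = 3, so the flip contributes -1; sign now -1
(917171/901731): 917171 mod 901731 = 15440, so (917171/901731) = (15440/901731)
factor out 2^4: 15440 = 2^4·965; with 901731 mod 8 = 3, (2/901731) = -1; sign now -1; continue with (965/901731)
flip (965/901731) -> (901731/965): both odd, 965 mod 4 = 1, 901731 mod 4 = 3, so the flip contributes +1; sign now -1
(901731/965): 901731 mod 965 = 421, so (901731/965) = (421/965)
flip (421/965) -> (965/421): both odd, 421 mod 4 = 1, 965 mod 4 = 1, so the flip contributes +1; sign now -1
(965/421): 965 mod 421 = 123, so (965/421) = (123/421)
flip (123/421) -> (421/123): both odd, 123 mod 4 = 3, 421 mod 4 = 1, so the flip contributes +1; sign now -1
(421/123): 421 mod 123 = 52, so (421/123) = (52/123)
factor out 2^2: 52 = 2^2·13; with 123 mod 8 = 3, (2/123) = -1; sign now -1; continue with (13/123)
flip (13/123) -> (123/13): both odd, 13 mod 4 = 1, 123 mod 4 = 3, so the flip contributes +1; sign now -1
(123/13): 123 mod 13 = 6, so (123/13) = (6/13)
factor out 2^1: 6 = 2^1·3; with 13 mod 8 = 5, (2/13) = -1; sign now +1; continue with (3/13)
flip (3/13) -> (13/3): both odd, 3 mod 4 = 3, 13 mod 4 = 1, so the flip contributes +1; sign now +1
(13/3): 13 mod 3 = 1, so (13/3) = (1/3)
reached (1/3) = 1, so the symbol is +1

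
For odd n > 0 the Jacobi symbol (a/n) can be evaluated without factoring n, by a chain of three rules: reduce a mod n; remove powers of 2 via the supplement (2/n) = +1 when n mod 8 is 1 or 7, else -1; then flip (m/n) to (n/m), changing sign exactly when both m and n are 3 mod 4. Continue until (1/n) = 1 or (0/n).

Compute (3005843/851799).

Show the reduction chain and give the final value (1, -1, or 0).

-1

(3005843/851799): 3005843 mod 851799 = 450446, so (3005843/851799) = (450446/851799)
factor out 2^1: 450446 = 2^1·225223; with 851799 mod 8 = 7, (2/851799) = +1; sign now +1; continue with (225223/851799)
flip (225223/851799) -> (851799/225223): both odd, 225223 mod 4 = 3, 851799 mod 4 = 3, so the flip contributes -1; sign now -1
(851799/225223): 851799 mod 225223 = 176130, so (851799/225223) = (176130/225223)
factor out 2^1: 176130 = 2^1·88065; with 225223 mod 8 = 7, (2/225223) = +1; sign now -1; continue with (88065/225223)
flip (88065/225223) -> (225223/88065): both odd, 88065 mod 4 = 1, 225223 mod 4 = 3, so the flip contributes +1; sign now -1
(225223/88065): 225223 mod 88065 = 49093, so (225223/88065) = (49093/88065)
flip (49093/88065) -> (88065/49093): both odd, 49093 mod 4 = 1, 88065 mod 4 = 1, so the flip contributes +1; sign now -1
(88065/49093): 88065 mod 49093 = 38972, so (88065/49093) = (38972/49093)
factor out 2^2: 38972 = 2^2·9743; with 49093 mod 8 = 5, (2/49093) = -1; sign now -1; continue with (9743/49093)
flip (9743/49093) -> (49093/9743): both odd, 9743 mod 4 = 3, 49093 mod 4 = 1, so the flip contributes +1; sign now -1
(49093/9743): 49093 mod 9743 = 378, so (49093/9743) = (378/9743)
factor out 2^1: 378 = 2^1·189; with 9743 mod 8 = 7, (2/9743) = +1; sign now -1; continue with (189/9743)
flip (189/9743) -> (9743/189): both odd, 189 mod 4 = 1, 9743 mod 4 = 3, so the flip contributes +1; sign now -1
(9743/189): 9743 mod 189 = 104, so (9743/189) = (104/189)
factor out 2^3: 104 = 2^3·13; with 189 mod 8 = 5, (2/189) = -1; sign now +1; continue with (13/189)
flip (13/189) -> (189/13): both odd, 13 mod 4 = 1, 189 mod 4 = 1, so the flip contributes +1; sign now +1
(189/13): 189 mod 13 = 7, so (189/13) = (7/13)
flip (7/13) -> (13/7): both odd, 7 mod 4 = 3, 13 mod 4 = 1, so the flip contributes +1; sign now +1
(13/7): 13 mod 7 = 6, so (13/7) = (6/7)
factor out 2^1: 6 = 2^1·3; with 7 mod 8 = 7, (2/7) = +1; sign now +1; continue with (3/7)
flip (3/7) -> (7/3): both odd, 3 mod 4 = 3, 7 mod 4 = 3, so the flip contributes -1; sign now -1
(7/3): 7 mod 3 = 1, so (7/3) = (1/3)
reached (1/3) = 1, so the symbol is -1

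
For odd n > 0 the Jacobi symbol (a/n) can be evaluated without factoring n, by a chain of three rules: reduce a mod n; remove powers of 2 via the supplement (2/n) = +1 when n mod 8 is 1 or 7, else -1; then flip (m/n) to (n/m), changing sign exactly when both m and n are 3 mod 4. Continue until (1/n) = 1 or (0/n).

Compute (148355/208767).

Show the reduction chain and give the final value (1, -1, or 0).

1

reciprocity: (148355/208767) = -1·(208767/148355) since 148355 mod 4 = 3, 208767 mod 4 = 3; sign now -1
(208767/148355) = (60412/148355)   [reduce mod 148355]
60412 = 2^2·15103; (2/148355) = -1 since 148355 mod 8 = 3, so (60412/148355) = (-1)^2·(15103/148355); sign now -1
reciprocity: (15103/148355) = -1·(148355/15103) since 15103 mod 4 = 3, 148355 mod 4 = 3; sign now +1
(148355/15103) = (12428/15103)   [reduce mod 15103]
12428 = 2^2·3107; (2/15103) = +1 since 15103 mod 8 = 7, so (12428/15103) = (+1)^2·(3107/15103); sign now +1
reciprocity: (3107/15103) = -1·(15103/3107) since 3107 mod 4 = 3, 15103 mod 4 = 3; sign now -1
(15103/3107) = (2675/3107)   [reduce mod 3107]
reciprocity: (2675/3107) = -1·(3107/2675) since 2675 mod 4 = 3, 3107 mod 4 = 3; sign now +1
(3107/2675) = (432/2675)   [reduce mod 2675]
432 = 2^4·27; (2/2675) = -1 since 2675 mod 8 = 3, so (432/2675) = (-1)^4·(27/2675); sign now +1
reciprocity: (27/2675) = -1·(2675/27) since 27 mod 4 = 3, 2675 mod 4 = 3; sign now -1
(2675/27) = (2/27)   [reduce mod 27]
2 = 2^1·1; (2/27) = -1 since 27 mod 8 = 3, so (2/27) = (-1)^1·(1/27); sign now +1
(1/27) = 1; final value = sign = +1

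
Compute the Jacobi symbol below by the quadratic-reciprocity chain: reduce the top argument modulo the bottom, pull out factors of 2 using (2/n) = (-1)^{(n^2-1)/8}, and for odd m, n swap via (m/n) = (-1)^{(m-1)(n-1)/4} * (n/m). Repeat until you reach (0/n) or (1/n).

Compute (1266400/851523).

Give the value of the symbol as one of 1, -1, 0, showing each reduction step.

(1266400/851523): 1266400 mod 851523 = 414877, so (1266400/851523) = (414877/851523)
flip (414877/851523) -> (851523/414877): both odd, 414877 mod 4 = 1, 851523 mod 4 = 3, so the flip contributes +1; sign now +1
(851523/414877): 851523 mod 414877 = 21769, so (851523/414877) = (21769/414877)
flip (21769/414877) -> (414877/21769): both odd, 21769 mod 4 = 1, 414877 mod 4 = 1, so the flip contributes +1; sign now +1
(414877/21769): 414877 mod 21769 = 1266, so (414877/21769) = (1266/21769)
factor out 2^1: 1266 = 2^1·633; with 21769 mod 8 = 1, (2/21769) = +1; sign now +1; continue with (633/21769)
flip (633/21769) -> (21769/633): both odd, 633 mod 4 = 1, 21769 mod 4 = 1, so the flip contributes +1; sign now +1
(21769/633): 21769 mod 633 = 247, so (21769/633) = (247/633)
flip (247/633) -> (633/247): both odd, 247 mod 4 = 3, 633 mod 4 = 1, so the flip contributes +1; sign now +1
(633/247): 633 mod 247 = 139, so (633/247) = (139/247)
flip (139/247) -> (247/139): both odd, 139 mod 4 = 3, 247 mod 4 = 3, so the flip contributes -1; sign now -1
(247/139): 247 mod 139 = 108, so (247/139) = (108/139)
factor out 2^2: 108 = 2^2·27; with 139 mod 8 = 3, (2/139) = -1; sign now -1; continue with (27/139)
flip (27/139) -> (139/27): both odd, 27 mod 4 = 3, 139 mod 4 = 3, so the flip contributes -1; sign now +1
(139/27): 139 mod 27 = 4, so (139/27) = (4/27)
factor out 2^2: 4 = 2^2·1; with 27 mod 8 = 3, (2/27) = -1; sign now +1; continue with (1/27)
reached (1/27) = 1, so the symbol is +1

1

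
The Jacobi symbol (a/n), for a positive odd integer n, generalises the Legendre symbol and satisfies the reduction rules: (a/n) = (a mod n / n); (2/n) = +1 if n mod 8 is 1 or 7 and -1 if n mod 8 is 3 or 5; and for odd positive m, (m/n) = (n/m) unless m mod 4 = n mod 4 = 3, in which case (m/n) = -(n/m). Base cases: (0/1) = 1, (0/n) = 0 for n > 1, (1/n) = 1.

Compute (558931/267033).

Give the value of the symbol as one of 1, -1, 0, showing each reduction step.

(558931/267033) = (24865/267033)   [reduce mod 267033]
reciprocity: (24865/267033) = +1·(267033/24865) since 24865 mod 4 = 1, 267033 mod 4 = 1; sign now +1
(267033/24865) = (18383/24865)   [reduce mod 24865]
reciprocity: (18383/24865) = +1·(24865/18383) since 18383 mod 4 = 3, 24865 mod 4 = 1; sign now +1
(24865/18383) = (6482/18383)   [reduce mod 18383]
6482 = 2^1·3241; (2/18383) = +1 since 18383 mod 8 = 7, so (6482/18383) = (+1)^1·(3241/18383); sign now +1
reciprocity: (3241/18383) = +1·(18383/3241) since 3241 mod 4 = 1, 18383 mod 4 = 3; sign now +1
(18383/3241) = (2178/3241)   [reduce mod 3241]
2178 = 2^1·1089; (2/3241) = +1 since 3241 mod 8 = 1, so (2178/3241) = (+1)^1·(1089/3241); sign now +1
reciprocity: (1089/3241) = +1·(3241/1089) since 1089 mod 4 = 1, 3241 mod 4 = 1; sign now +1
(3241/1089) = (1063/1089)   [reduce mod 1089]
reciprocity: (1063/1089) = +1·(1089/1063) since 1063 mod 4 = 3, 1089 mod 4 = 1; sign now +1
(1089/1063) = (26/1063)   [reduce mod 1063]
26 = 2^1·13; (2/1063) = +1 since 1063 mod 8 = 7, so (26/1063) = (+1)^1·(13/1063); sign now +1
reciprocity: (13/1063) = +1·(1063/13) since 13 mod 4 = 1, 1063 mod 4 = 3; sign now +1
(1063/13) = (10/13)   [reduce mod 13]
10 = 2^1·5; (2/13) = -1 since 13 mod 8 = 5, so (10/13) = (-1)^1·(5/13); sign now -1
reciprocity: (5/13) = +1·(13/5) since 5 mod 4 = 1, 13 mod 4 = 1; sign now -1
(13/5) = (3/5)   [reduce mod 5]
reciprocity: (3/5) = +1·(5/3) since 3 mod 4 = 3, 5 mod 4 = 1; sign now -1
(5/3) = (2/3)   [reduce mod 3]
2 = 2^1·1; (2/3) = -1 since 3 mod 8 = 3, so (2/3) = (-1)^1·(1/3); sign now +1
(1/3) = 1; final value = sign = +1

1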